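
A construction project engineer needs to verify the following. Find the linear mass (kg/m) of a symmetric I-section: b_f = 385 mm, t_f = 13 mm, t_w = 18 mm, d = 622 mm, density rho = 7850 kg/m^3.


A_flanges = 2 * 385 * 13 = 10010 mm^2
A_web = (622 - 2 * 13) * 18 = 10728 mm^2
A_total = 10010 + 10728 = 20738 mm^2 = 0.020738 m^2
Weight = rho * A = 7850 * 0.020738 = 162.7933 kg/m

162.7933 kg/m


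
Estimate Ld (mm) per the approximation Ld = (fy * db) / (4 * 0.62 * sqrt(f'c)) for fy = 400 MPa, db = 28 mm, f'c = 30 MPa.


Ld = (fy * db) / (4 * 0.62 * sqrt(f'c))
= (400 * 28) / (4 * 0.62 * sqrt(30))
= 11200 / 13.5835
= 824.53 mm

824.53 mm


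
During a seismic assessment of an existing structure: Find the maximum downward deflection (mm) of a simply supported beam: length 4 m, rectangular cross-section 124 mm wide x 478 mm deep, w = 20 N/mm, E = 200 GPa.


I = 124 * 478^3 / 12 = 1128558637.33 mm^4
L = 4000.0 mm, w = 20 N/mm, E = 200000.0 MPa
delta = 5 * w * L^4 / (384 * E * I)
= 5 * 20 * 4000.0^4 / (384 * 200000.0 * 1128558637.33)
= 0.2954 mm

0.2954 mm


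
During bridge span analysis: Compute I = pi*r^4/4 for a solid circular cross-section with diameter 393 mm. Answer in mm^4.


r = d / 2 = 393 / 2 = 196.5 mm
I = pi * r^4 / 4 = pi * 196.5^4 / 4
= 1170954716.44 mm^4

1170954716.44 mm^4


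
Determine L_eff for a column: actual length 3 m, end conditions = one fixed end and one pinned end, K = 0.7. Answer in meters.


L_eff = K * L
= 0.7 * 3
= 2.1 m

2.1 m


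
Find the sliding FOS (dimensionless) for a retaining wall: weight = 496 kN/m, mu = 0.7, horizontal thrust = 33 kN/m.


Resisting force = mu * W = 0.7 * 496 = 347.2 kN/m
FOS = Resisting / Driving = 347.2 / 33
= 10.5212 (dimensionless)

10.5212 (dimensionless)


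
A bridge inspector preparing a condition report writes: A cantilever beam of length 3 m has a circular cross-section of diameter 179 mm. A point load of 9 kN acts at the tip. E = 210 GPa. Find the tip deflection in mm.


I = pi * d^4 / 64 = pi * 179^4 / 64 = 50394370.27 mm^4
L = 3000.0 mm, P = 9000.0 N, E = 210000.0 MPa
delta = P * L^3 / (3 * E * I)
= 9000.0 * 3000.0^3 / (3 * 210000.0 * 50394370.27)
= 7.6539 mm

7.6539 mm


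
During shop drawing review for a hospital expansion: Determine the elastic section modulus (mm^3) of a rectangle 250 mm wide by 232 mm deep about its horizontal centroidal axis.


S = b * h^2 / 6
= 250 * 232^2 / 6
= 250 * 53824 / 6
= 2242666.67 mm^3

2242666.67 mm^3


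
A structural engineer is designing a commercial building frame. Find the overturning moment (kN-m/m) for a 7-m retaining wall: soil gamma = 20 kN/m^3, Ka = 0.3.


Pa = 0.5 * Ka * gamma * H^2
= 0.5 * 0.3 * 20 * 7^2
= 147.0 kN/m
Arm = H / 3 = 7 / 3 = 2.3333 m
Mo = Pa * arm = Pa * H / 3 = 147.0 * 7 / 3 = 343.0 kN-m/m

343.0 kN-m/m


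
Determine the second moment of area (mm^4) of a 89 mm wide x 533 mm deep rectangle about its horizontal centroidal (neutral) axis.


I = b * h^3 / 12
= 89 * 533^3 / 12
= 89 * 151419437 / 12
= 1123027491.08 mm^4

1123027491.08 mm^4


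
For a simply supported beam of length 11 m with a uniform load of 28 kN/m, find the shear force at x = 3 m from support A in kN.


R_A = w * L / 2 = 28 * 11 / 2 = 154.0 kN
V(x) = R_A - w * x = 154.0 - 28 * 3
= 70.0 kN

70.0 kN


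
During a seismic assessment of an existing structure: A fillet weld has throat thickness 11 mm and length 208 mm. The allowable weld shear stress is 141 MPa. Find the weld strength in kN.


Strength = throat * length * allowable stress
= 11 * 208 * 141 N
= 322608 N
= 322.61 kN

322.61 kN


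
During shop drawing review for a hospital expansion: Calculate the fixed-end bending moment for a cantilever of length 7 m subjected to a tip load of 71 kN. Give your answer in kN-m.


For a cantilever with a point load at the free end:
M_max = P * L = 71 * 7 = 497 kN-m

497 kN-m


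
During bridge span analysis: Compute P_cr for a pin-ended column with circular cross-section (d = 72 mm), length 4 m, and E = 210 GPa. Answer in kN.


I = pi * d^4 / 64 = 1319167.32 mm^4
L = 4000.0 mm
P_cr = pi^2 * E * I / L^2
= 9.8696 * 210000.0 * 1319167.32 / 4000.0^2
= 170883.03 N = 170.883 kN

170.883 kN


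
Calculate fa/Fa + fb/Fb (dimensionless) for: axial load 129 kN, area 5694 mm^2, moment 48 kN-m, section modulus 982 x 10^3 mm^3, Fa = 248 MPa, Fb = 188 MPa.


f_a = P / A = 129000.0 / 5694 = 22.6554 MPa
f_b = M / S = 48000000.0 / 982000.0 = 48.8798 MPa
Ratio = f_a / Fa + f_b / Fb
= 22.6554 / 248 + 48.8798 / 188
= 0.3514 (dimensionless)

0.3514 (dimensionless)


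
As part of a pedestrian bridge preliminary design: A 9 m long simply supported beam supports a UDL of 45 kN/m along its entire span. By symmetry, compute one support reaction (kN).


Total load = w * L = 45 * 9 = 405 kN
By symmetry, each reaction R = total / 2 = 405 / 2 = 202.5 kN

202.5 kN


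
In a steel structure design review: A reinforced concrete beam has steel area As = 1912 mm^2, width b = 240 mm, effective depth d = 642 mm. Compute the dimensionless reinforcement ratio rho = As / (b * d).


rho = As / (b * d)
= 1912 / (240 * 642)
= 1912 / 154080
= 0.012409 (dimensionless)

0.012409 (dimensionless)


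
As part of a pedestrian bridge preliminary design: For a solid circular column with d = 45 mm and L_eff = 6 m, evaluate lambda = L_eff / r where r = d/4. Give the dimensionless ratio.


Radius of gyration r = d / 4 = 45 / 4 = 11.25 mm
L_eff = 6000.0 mm
Slenderness ratio = L / r = 6000.0 / 11.25 = 533.33 (dimensionless)

533.33 (dimensionless)


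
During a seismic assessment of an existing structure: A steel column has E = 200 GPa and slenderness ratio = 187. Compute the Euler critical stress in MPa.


sigma_cr = pi^2 * E / lambda^2
= 9.8696 * 200000.0 / 187^2
= 9.8696 * 200000.0 / 34969
= 56.4477 MPa

56.4477 MPa


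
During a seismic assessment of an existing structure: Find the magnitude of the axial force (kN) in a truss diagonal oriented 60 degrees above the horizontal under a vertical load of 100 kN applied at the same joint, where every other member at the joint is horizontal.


At the joint, only the diagonal has a vertical component, so vertical equilibrium gives:
F * sin(60) = 100
F = 100 / sin(60)
= 100 / 0.866025
= 115.47 kN

115.47 kN


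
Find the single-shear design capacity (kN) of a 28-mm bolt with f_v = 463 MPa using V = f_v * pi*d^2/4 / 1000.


A = pi * d^2 / 4 = pi * 28^2 / 4 = 615.7522 mm^2
V = f_v * A / 1000 = 463 * 615.7522 / 1000
= 285.0933 kN

285.0933 kN


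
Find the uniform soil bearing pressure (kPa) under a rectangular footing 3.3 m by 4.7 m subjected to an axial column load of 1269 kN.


A = 3.3 * 4.7 = 15.51 m^2
q = P / A = 1269 / 15.51
= 81.8182 kPa

81.8182 kPa


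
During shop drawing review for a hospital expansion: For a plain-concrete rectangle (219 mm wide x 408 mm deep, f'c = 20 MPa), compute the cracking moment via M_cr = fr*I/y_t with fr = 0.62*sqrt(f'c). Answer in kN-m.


fr = 0.62 * sqrt(20) = 0.62 * 4.4721 = 2.7727 MPa
I = 219 * 408^3 / 12 = 1239490944.0 mm^4
y_t = 204.0 mm
M_cr = fr * I / y_t = 2.7727 * 1239490944.0 / 204.0 N-mm
= 16.8469 kN-m

16.8469 kN-m


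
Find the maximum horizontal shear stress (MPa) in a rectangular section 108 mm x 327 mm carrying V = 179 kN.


A = b * h = 108 * 327 = 35316 mm^2
V = 179 kN = 179000.0 N
tau_max = 1.5 * V / A = 1.5 * 179000.0 / 35316
= 7.6028 MPa

7.6028 MPa


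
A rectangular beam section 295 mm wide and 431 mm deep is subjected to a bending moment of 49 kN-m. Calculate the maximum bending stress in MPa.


I = b * h^3 / 12 = 295 * 431^3 / 12 = 1968215195.42 mm^4
y = h / 2 = 431 / 2 = 215.5 mm
M = 49 kN-m = 49000000.0 N-mm
sigma = M * y / I = 49000000.0 * 215.5 / 1968215195.42
= 5.37 MPa

5.37 MPa


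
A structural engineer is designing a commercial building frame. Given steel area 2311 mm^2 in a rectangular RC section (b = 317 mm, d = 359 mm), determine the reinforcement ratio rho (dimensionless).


rho = As / (b * d)
= 2311 / (317 * 359)
= 2311 / 113803
= 0.020307 (dimensionless)

0.020307 (dimensionless)


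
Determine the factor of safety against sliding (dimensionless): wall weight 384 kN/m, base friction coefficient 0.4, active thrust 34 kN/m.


Resisting force = mu * W = 0.4 * 384 = 153.6 kN/m
FOS = Resisting / Driving = 153.6 / 34
= 4.5176 (dimensionless)

4.5176 (dimensionless)


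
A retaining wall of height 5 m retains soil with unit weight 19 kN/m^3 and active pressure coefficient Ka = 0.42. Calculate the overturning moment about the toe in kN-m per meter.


Pa = 0.5 * Ka * gamma * H^2
= 0.5 * 0.42 * 19 * 5^2
= 99.75 kN/m
Arm = H / 3 = 5 / 3 = 1.6667 m
Mo = Pa * arm = Pa * H / 3 = 99.75 * 5 / 3 = 166.25 kN-m/m

166.25 kN-m/m


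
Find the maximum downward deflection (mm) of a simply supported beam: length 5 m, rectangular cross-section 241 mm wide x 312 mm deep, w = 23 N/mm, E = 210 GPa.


I = 241 * 312^3 / 12 = 609957504.0 mm^4
L = 5000.0 mm, w = 23 N/mm, E = 210000.0 MPa
delta = 5 * w * L^4 / (384 * E * I)
= 5 * 23 * 5000.0^4 / (384 * 210000.0 * 609957504.0)
= 1.4613 mm

1.4613 mm


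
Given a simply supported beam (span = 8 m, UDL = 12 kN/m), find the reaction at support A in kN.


Total load = w * L = 12 * 8 = 96 kN
By symmetry, each reaction R = total / 2 = 96 / 2 = 48.0 kN

48.0 kN


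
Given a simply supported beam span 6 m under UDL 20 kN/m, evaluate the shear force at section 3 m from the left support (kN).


R_A = w * L / 2 = 20 * 6 / 2 = 60.0 kN
V(x) = R_A - w * x = 60.0 - 20 * 3
= 0.0 kN

0.0 kN


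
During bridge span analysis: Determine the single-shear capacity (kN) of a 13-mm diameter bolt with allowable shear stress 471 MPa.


A = pi * d^2 / 4 = pi * 13^2 / 4 = 132.7323 mm^2
V = f_v * A / 1000 = 471 * 132.7323 / 1000
= 62.5169 kN

62.5169 kN


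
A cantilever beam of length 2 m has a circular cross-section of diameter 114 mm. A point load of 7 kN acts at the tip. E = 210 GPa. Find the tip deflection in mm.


I = pi * d^4 / 64 = pi * 114^4 / 64 = 8290663.8 mm^4
L = 2000.0 mm, P = 7000.0 N, E = 210000.0 MPa
delta = P * L^3 / (3 * E * I)
= 7000.0 * 2000.0^3 / (3 * 210000.0 * 8290663.8)
= 10.7216 mm

10.7216 mm


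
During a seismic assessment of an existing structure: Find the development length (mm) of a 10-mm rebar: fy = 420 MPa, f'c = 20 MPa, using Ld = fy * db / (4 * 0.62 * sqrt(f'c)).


Ld = (fy * db) / (4 * 0.62 * sqrt(f'c))
= (420 * 10) / (4 * 0.62 * sqrt(20))
= 4200 / 11.0909
= 378.69 mm

378.69 mm


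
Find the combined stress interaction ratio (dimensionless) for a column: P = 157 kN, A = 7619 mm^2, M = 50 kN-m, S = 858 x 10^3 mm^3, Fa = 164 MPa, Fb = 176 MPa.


f_a = P / A = 157000.0 / 7619 = 20.6064 MPa
f_b = M / S = 50000000.0 / 858000.0 = 58.2751 MPa
Ratio = f_a / Fa + f_b / Fb
= 20.6064 / 164 + 58.2751 / 176
= 0.4568 (dimensionless)

0.4568 (dimensionless)


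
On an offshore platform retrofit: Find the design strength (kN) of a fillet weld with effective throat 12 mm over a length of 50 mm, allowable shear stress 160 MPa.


Strength = throat * length * allowable stress
= 12 * 50 * 160 N
= 96000 N
= 96.0 kN

96.0 kN


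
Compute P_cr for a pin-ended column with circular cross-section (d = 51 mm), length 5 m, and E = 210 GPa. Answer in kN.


I = pi * d^4 / 64 = 332086.03 mm^4
L = 5000.0 mm
P_cr = pi^2 * E * I / L^2
= 9.8696 * 210000.0 * 332086.03 / 5000.0^2
= 27531.48 N = 27.5315 kN

27.5315 kN


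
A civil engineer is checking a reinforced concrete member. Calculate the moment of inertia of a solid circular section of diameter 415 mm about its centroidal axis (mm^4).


r = d / 2 = 415 / 2 = 207.5 mm
I = pi * r^4 / 4 = pi * 207.5^4 / 4
= 1456003052.79 mm^4

1456003052.79 mm^4


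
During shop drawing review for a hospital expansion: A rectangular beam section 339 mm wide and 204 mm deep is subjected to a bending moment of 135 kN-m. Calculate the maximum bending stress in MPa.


I = b * h^3 / 12 = 339 * 204^3 / 12 = 239833008.0 mm^4
y = h / 2 = 204 / 2 = 102.0 mm
M = 135 kN-m = 135000000.0 N-mm
sigma = M * y / I = 135000000.0 * 102.0 / 239833008.0
= 57.41 MPa

57.41 MPa


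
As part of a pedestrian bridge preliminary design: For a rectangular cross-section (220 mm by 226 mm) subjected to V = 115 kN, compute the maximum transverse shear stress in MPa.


A = b * h = 220 * 226 = 49720 mm^2
V = 115 kN = 115000.0 N
tau_max = 1.5 * V / A = 1.5 * 115000.0 / 49720
= 3.4694 MPa

3.4694 MPa


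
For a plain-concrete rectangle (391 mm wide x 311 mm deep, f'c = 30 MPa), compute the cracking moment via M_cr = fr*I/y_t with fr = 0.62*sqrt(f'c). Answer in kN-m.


fr = 0.62 * sqrt(30) = 0.62 * 5.4772 = 3.3959 MPa
I = 391 * 311^3 / 12 = 980114193.42 mm^4
y_t = 155.5 mm
M_cr = fr * I / y_t = 3.3959 * 980114193.42 / 155.5 N-mm
= 21.4042 kN-m

21.4042 kN-m


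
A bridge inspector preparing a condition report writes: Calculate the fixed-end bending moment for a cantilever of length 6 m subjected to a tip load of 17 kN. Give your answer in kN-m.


For a cantilever with a point load at the free end:
M_max = P * L = 17 * 6 = 102 kN-m

102 kN-m


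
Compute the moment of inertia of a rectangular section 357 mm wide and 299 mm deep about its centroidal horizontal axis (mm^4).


I = b * h^3 / 12
= 357 * 299^3 / 12
= 357 * 26730899 / 12
= 795244245.25 mm^4

795244245.25 mm^4


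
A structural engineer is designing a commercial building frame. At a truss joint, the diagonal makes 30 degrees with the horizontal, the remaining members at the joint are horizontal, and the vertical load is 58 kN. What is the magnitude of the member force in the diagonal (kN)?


At the joint, only the diagonal has a vertical component, so vertical equilibrium gives:
F * sin(30) = 58
F = 58 / sin(30)
= 58 / 0.5
= 116.0 kN

116.0 kN


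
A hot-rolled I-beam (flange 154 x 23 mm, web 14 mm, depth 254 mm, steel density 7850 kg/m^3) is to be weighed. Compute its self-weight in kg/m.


A_flanges = 2 * 154 * 23 = 7084 mm^2
A_web = (254 - 2 * 23) * 14 = 2912 mm^2
A_total = 7084 + 2912 = 9996 mm^2 = 0.009996 m^2
Weight = rho * A = 7850 * 0.009996 = 78.4686 kg/m

78.4686 kg/m


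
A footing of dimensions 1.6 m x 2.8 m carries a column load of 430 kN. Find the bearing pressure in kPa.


A = 1.6 * 2.8 = 4.48 m^2
q = P / A = 430 / 4.48
= 95.9821 kPa

95.9821 kPa


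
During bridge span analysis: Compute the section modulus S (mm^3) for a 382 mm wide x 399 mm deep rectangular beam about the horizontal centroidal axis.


S = b * h^2 / 6
= 382 * 399^2 / 6
= 382 * 159201 / 6
= 10135797.0 mm^3

10135797.0 mm^3


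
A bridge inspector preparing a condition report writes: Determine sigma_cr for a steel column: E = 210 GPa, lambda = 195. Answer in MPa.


sigma_cr = pi^2 * E / lambda^2
= 9.8696 * 210000.0 / 195^2
= 9.8696 * 210000.0 / 38025
= 54.5067 MPa

54.5067 MPa


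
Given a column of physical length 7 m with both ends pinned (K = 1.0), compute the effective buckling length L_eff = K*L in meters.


L_eff = K * L
= 1.0 * 7
= 7.0 m

7.0 m


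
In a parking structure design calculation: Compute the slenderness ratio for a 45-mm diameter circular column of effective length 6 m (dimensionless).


Radius of gyration r = d / 4 = 45 / 4 = 11.25 mm
L_eff = 6000.0 mm
Slenderness ratio = L / r = 6000.0 / 11.25 = 533.33 (dimensionless)

533.33 (dimensionless)


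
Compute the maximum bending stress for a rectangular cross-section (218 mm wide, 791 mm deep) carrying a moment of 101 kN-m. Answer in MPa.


I = b * h^3 / 12 = 218 * 791^3 / 12 = 8990931689.83 mm^4
y = h / 2 = 791 / 2 = 395.5 mm
M = 101 kN-m = 101000000.0 N-mm
sigma = M * y / I = 101000000.0 * 395.5 / 8990931689.83
= 4.44 MPa

4.44 MPa


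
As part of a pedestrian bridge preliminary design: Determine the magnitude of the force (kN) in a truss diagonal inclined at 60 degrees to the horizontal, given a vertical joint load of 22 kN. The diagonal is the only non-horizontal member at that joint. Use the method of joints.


At the joint, only the diagonal has a vertical component, so vertical equilibrium gives:
F * sin(60) = 22
F = 22 / sin(60)
= 22 / 0.866025
= 25.4 kN

25.4 kN


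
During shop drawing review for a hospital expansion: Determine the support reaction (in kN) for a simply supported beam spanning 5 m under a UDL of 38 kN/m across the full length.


Total load = w * L = 38 * 5 = 190 kN
By symmetry, each reaction R = total / 2 = 190 / 2 = 95.0 kN

95.0 kN


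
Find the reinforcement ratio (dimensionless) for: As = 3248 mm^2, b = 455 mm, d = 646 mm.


rho = As / (b * d)
= 3248 / (455 * 646)
= 3248 / 293930
= 0.01105 (dimensionless)

0.01105 (dimensionless)


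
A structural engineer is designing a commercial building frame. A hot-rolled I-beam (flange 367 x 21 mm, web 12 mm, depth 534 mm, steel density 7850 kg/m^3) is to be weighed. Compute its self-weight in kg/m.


A_flanges = 2 * 367 * 21 = 15414 mm^2
A_web = (534 - 2 * 21) * 12 = 5904 mm^2
A_total = 15414 + 5904 = 21318 mm^2 = 0.021318 m^2
Weight = rho * A = 7850 * 0.021318 = 167.3463 kg/m

167.3463 kg/m


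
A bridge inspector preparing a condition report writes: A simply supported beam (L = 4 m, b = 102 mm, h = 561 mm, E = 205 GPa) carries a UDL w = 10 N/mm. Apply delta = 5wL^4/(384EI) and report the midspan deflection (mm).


I = 102 * 561^3 / 12 = 1500747088.5 mm^4
L = 4000.0 mm, w = 10 N/mm, E = 205000.0 MPa
delta = 5 * w * L^4 / (384 * E * I)
= 5 * 10 * 4000.0^4 / (384 * 205000.0 * 1500747088.5)
= 0.1083 mm

0.1083 mm


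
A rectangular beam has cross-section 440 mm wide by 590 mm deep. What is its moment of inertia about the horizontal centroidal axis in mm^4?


I = b * h^3 / 12
= 440 * 590^3 / 12
= 440 * 205379000 / 12
= 7530563333.33 mm^4

7530563333.33 mm^4


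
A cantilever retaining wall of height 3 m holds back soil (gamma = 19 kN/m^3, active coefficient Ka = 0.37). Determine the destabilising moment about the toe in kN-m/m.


Pa = 0.5 * Ka * gamma * H^2
= 0.5 * 0.37 * 19 * 3^2
= 31.635 kN/m
Arm = H / 3 = 3 / 3 = 1.0 m
Mo = Pa * arm = Pa * H / 3 = 31.635 * 3 / 3 = 31.635 kN-m/m

31.635 kN-m/m


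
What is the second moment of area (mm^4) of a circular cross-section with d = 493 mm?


r = d / 2 = 493 / 2 = 246.5 mm
I = pi * r^4 / 4 = pi * 246.5^4 / 4
= 2899730094.25 mm^4

2899730094.25 mm^4


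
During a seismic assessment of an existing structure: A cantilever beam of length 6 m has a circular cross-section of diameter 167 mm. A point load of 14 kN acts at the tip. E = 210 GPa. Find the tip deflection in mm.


I = pi * d^4 / 64 = pi * 167^4 / 64 = 38179987.63 mm^4
L = 6000.0 mm, P = 14000.0 N, E = 210000.0 MPa
delta = P * L^3 / (3 * E * I)
= 14000.0 * 6000.0^3 / (3 * 210000.0 * 38179987.63)
= 125.7203 mm

125.7203 mm


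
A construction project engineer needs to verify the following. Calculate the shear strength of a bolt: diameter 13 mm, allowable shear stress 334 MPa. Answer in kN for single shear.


A = pi * d^2 / 4 = pi * 13^2 / 4 = 132.7323 mm^2
V = f_v * A / 1000 = 334 * 132.7323 / 1000
= 44.3326 kN

44.3326 kN


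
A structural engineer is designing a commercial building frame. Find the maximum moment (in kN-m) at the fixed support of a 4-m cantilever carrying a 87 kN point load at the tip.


For a cantilever with a point load at the free end:
M_max = P * L = 87 * 4 = 348 kN-m

348 kN-m


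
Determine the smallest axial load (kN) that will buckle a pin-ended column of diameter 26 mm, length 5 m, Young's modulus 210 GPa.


I = pi * d^4 / 64 = 22431.76 mm^4
L = 5000.0 mm
P_cr = pi^2 * E * I / L^2
= 9.8696 * 210000.0 * 22431.76 / 5000.0^2
= 1859.7 N = 1.8597 kN

1.8597 kN


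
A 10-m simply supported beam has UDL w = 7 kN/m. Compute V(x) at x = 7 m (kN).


R_A = w * L / 2 = 7 * 10 / 2 = 35.0 kN
V(x) = R_A - w * x = 35.0 - 7 * 7
= -14.0 kN

-14.0 kN


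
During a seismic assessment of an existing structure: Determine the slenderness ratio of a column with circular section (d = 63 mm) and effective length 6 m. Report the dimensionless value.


Radius of gyration r = d / 4 = 63 / 4 = 15.75 mm
L_eff = 6000.0 mm
Slenderness ratio = L / r = 6000.0 / 15.75 = 380.95 (dimensionless)

380.95 (dimensionless)


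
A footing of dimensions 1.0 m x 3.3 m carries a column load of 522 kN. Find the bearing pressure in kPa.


A = 1.0 * 3.3 = 3.3 m^2
q = P / A = 522 / 3.3
= 158.1818 kPa

158.1818 kPa


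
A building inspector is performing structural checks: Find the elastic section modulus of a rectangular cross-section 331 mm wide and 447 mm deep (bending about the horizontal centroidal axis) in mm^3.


S = b * h^2 / 6
= 331 * 447^2 / 6
= 331 * 199809 / 6
= 11022796.5 mm^3

11022796.5 mm^3


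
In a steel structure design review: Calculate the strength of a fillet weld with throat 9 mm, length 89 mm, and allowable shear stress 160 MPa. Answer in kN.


Strength = throat * length * allowable stress
= 9 * 89 * 160 N
= 128160 N
= 128.16 kN

128.16 kN


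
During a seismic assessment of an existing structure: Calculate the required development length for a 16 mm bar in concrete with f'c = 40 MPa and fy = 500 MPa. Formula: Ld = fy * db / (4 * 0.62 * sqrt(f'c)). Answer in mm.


Ld = (fy * db) / (4 * 0.62 * sqrt(f'c))
= (500 * 16) / (4 * 0.62 * sqrt(40))
= 8000 / 15.6849
= 510.04 mm

510.04 mm


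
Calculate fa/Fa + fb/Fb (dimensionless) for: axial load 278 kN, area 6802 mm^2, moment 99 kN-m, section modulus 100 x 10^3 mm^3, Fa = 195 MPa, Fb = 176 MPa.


f_a = P / A = 278000.0 / 6802 = 40.8703 MPa
f_b = M / S = 99000000.0 / 100000.0 = 990.0 MPa
Ratio = f_a / Fa + f_b / Fb
= 40.8703 / 195 + 990.0 / 176
= 5.8346 (dimensionless)

5.8346 (dimensionless)


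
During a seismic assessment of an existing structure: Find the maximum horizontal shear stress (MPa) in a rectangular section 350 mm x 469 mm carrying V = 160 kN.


A = b * h = 350 * 469 = 164150 mm^2
V = 160 kN = 160000.0 N
tau_max = 1.5 * V / A = 1.5 * 160000.0 / 164150
= 1.4621 MPa

1.4621 MPa


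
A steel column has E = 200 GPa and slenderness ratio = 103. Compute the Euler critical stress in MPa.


sigma_cr = pi^2 * E / lambda^2
= 9.8696 * 200000.0 / 103^2
= 9.8696 * 200000.0 / 10609
= 186.061 MPa

186.061 MPa


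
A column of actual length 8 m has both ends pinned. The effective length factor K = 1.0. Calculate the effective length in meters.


L_eff = K * L
= 1.0 * 8
= 8.0 m

8.0 m


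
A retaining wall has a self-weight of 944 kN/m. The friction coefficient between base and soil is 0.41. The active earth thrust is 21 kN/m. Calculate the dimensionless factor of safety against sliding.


Resisting force = mu * W = 0.41 * 944 = 387.04 kN/m
FOS = Resisting / Driving = 387.04 / 21
= 18.4305 (dimensionless)

18.4305 (dimensionless)


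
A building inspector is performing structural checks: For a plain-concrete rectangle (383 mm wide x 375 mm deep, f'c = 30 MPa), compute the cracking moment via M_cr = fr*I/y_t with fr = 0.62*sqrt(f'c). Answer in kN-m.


fr = 0.62 * sqrt(30) = 0.62 * 5.4772 = 3.3959 MPa
I = 383 * 375^3 / 12 = 1683105468.75 mm^4
y_t = 187.5 mm
M_cr = fr * I / y_t = 3.3959 * 1683105468.75 / 187.5 N-mm
= 30.4833 kN-m

30.4833 kN-m


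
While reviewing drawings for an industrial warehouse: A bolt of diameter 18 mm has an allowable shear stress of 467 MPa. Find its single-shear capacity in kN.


A = pi * d^2 / 4 = pi * 18^2 / 4 = 254.469 mm^2
V = f_v * A / 1000 = 467 * 254.469 / 1000
= 118.837 kN

118.837 kN


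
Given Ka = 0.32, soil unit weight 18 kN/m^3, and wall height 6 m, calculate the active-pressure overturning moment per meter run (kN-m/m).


Pa = 0.5 * Ka * gamma * H^2
= 0.5 * 0.32 * 18 * 6^2
= 103.68 kN/m
Arm = H / 3 = 6 / 3 = 2.0 m
Mo = Pa * arm = Pa * H / 3 = 103.68 * 6 / 3 = 207.36 kN-m/m

207.36 kN-m/m


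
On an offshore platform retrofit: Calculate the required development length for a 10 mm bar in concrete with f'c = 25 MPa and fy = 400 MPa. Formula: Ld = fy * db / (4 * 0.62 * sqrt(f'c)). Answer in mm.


Ld = (fy * db) / (4 * 0.62 * sqrt(f'c))
= (400 * 10) / (4 * 0.62 * sqrt(25))
= 4000 / 12.4
= 322.58 mm

322.58 mm


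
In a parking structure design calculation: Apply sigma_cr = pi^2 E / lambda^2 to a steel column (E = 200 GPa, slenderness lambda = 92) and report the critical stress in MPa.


sigma_cr = pi^2 * E / lambda^2
= 9.8696 * 200000.0 / 92^2
= 9.8696 * 200000.0 / 8464
= 233.2137 MPa

233.2137 MPa


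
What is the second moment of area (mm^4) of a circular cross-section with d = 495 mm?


r = d / 2 = 495 / 2 = 247.5 mm
I = pi * r^4 / 4 = pi * 247.5^4 / 4
= 2947071648.52 mm^4

2947071648.52 mm^4


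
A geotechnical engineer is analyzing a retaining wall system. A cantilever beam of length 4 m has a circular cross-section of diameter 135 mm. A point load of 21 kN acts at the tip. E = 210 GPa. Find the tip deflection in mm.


I = pi * d^4 / 64 = pi * 135^4 / 64 = 16304405.68 mm^4
L = 4000.0 mm, P = 21000.0 N, E = 210000.0 MPa
delta = P * L^3 / (3 * E * I)
= 21000.0 * 4000.0^3 / (3 * 210000.0 * 16304405.68)
= 130.844 mm

130.844 mm


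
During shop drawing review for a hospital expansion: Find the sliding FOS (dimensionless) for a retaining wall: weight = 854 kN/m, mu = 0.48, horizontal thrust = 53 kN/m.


Resisting force = mu * W = 0.48 * 854 = 409.92 kN/m
FOS = Resisting / Driving = 409.92 / 53
= 7.7343 (dimensionless)

7.7343 (dimensionless)


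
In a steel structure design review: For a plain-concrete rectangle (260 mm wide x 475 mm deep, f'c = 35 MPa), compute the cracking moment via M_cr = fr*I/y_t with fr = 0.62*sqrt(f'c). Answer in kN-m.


fr = 0.62 * sqrt(35) = 0.62 * 5.9161 = 3.668 MPa
I = 260 * 475^3 / 12 = 2322057291.67 mm^4
y_t = 237.5 mm
M_cr = fr * I / y_t = 3.668 * 2322057291.67 / 237.5 N-mm
= 35.862 kN-m

35.862 kN-m


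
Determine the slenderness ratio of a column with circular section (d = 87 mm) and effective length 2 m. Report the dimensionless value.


Radius of gyration r = d / 4 = 87 / 4 = 21.75 mm
L_eff = 2000.0 mm
Slenderness ratio = L / r = 2000.0 / 21.75 = 91.95 (dimensionless)

91.95 (dimensionless)


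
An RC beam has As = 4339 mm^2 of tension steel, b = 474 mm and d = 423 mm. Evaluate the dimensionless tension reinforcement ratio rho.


rho = As / (b * d)
= 4339 / (474 * 423)
= 4339 / 200502
= 0.021641 (dimensionless)

0.021641 (dimensionless)


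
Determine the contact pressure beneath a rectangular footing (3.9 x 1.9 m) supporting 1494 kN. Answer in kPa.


A = 3.9 * 1.9 = 7.41 m^2
q = P / A = 1494 / 7.41
= 201.6194 kPa

201.6194 kPa


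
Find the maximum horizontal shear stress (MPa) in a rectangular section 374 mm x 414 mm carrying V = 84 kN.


A = b * h = 374 * 414 = 154836 mm^2
V = 84 kN = 84000.0 N
tau_max = 1.5 * V / A = 1.5 * 84000.0 / 154836
= 0.8138 MPa

0.8138 MPa


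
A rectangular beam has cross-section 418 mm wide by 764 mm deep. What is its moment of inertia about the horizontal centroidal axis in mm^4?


I = b * h^3 / 12
= 418 * 764^3 / 12
= 418 * 445943744 / 12
= 15533707082.67 mm^4

15533707082.67 mm^4


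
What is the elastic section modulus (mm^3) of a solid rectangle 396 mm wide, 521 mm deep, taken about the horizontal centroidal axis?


S = b * h^2 / 6
= 396 * 521^2 / 6
= 396 * 271441 / 6
= 17915106.0 mm^3

17915106.0 mm^3


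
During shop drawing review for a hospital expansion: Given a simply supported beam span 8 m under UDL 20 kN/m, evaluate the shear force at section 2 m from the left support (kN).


R_A = w * L / 2 = 20 * 8 / 2 = 80.0 kN
V(x) = R_A - w * x = 80.0 - 20 * 2
= 40.0 kN

40.0 kN


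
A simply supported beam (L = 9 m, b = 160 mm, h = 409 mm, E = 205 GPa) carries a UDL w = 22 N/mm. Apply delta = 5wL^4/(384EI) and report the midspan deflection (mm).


I = 160 * 409^3 / 12 = 912239053.33 mm^4
L = 9000.0 mm, w = 22 N/mm, E = 205000.0 MPa
delta = 5 * w * L^4 / (384 * E * I)
= 5 * 22 * 9000.0^4 / (384 * 205000.0 * 912239053.33)
= 10.0501 mm

10.0501 mm


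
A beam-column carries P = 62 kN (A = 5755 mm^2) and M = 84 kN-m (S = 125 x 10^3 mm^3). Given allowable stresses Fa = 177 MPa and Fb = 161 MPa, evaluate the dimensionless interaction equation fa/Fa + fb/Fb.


f_a = P / A = 62000.0 / 5755 = 10.7732 MPa
f_b = M / S = 84000000.0 / 125000.0 = 672.0 MPa
Ratio = f_a / Fa + f_b / Fb
= 10.7732 / 177 + 672.0 / 161
= 4.2348 (dimensionless)

4.2348 (dimensionless)


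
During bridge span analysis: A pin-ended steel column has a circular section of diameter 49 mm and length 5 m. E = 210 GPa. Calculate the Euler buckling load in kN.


I = pi * d^4 / 64 = 282979.01 mm^4
L = 5000.0 mm
P_cr = pi^2 * E * I / L^2
= 9.8696 * 210000.0 * 282979.01 / 5000.0^2
= 23460.28 N = 23.4603 kN

23.4603 kN


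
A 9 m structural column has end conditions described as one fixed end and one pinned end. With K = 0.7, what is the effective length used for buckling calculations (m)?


L_eff = K * L
= 0.7 * 9
= 6.3 m

6.3 m


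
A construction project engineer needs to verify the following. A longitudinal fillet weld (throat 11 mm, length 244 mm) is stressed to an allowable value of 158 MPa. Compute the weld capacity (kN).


Strength = throat * length * allowable stress
= 11 * 244 * 158 N
= 424072 N
= 424.07 kN

424.07 kN


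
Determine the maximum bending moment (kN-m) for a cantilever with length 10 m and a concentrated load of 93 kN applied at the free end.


For a cantilever with a point load at the free end:
M_max = P * L = 93 * 10 = 930 kN-m

930 kN-m


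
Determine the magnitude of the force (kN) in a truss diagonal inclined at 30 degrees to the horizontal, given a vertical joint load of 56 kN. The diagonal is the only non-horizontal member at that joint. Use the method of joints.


At the joint, only the diagonal has a vertical component, so vertical equilibrium gives:
F * sin(30) = 56
F = 56 / sin(30)
= 56 / 0.5
= 112.0 kN

112.0 kN


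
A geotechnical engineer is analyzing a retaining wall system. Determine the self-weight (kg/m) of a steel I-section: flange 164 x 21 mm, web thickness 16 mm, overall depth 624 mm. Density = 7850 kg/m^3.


A_flanges = 2 * 164 * 21 = 6888 mm^2
A_web = (624 - 2 * 21) * 16 = 9312 mm^2
A_total = 6888 + 9312 = 16200 mm^2 = 0.016200 m^2
Weight = rho * A = 7850 * 0.016200 = 127.17 kg/m

127.17 kg/m


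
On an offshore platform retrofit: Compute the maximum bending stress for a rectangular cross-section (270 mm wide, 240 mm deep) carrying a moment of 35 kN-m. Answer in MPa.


I = b * h^3 / 12 = 270 * 240^3 / 12 = 311040000.0 mm^4
y = h / 2 = 240 / 2 = 120.0 mm
M = 35 kN-m = 35000000.0 N-mm
sigma = M * y / I = 35000000.0 * 120.0 / 311040000.0
= 13.5 MPa

13.5 MPa


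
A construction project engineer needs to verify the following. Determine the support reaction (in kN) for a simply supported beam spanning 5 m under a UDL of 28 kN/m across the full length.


Total load = w * L = 28 * 5 = 140 kN
By symmetry, each reaction R = total / 2 = 140 / 2 = 70.0 kN

70.0 kN


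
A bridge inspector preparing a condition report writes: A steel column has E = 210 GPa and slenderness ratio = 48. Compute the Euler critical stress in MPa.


sigma_cr = pi^2 * E / lambda^2
= 9.8696 * 210000.0 / 48^2
= 9.8696 * 210000.0 / 2304
= 899.5733 MPa

899.5733 MPa


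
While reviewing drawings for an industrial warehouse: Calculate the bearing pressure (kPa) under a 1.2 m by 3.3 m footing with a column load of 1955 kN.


A = 1.2 * 3.3 = 3.96 m^2
q = P / A = 1955 / 3.96
= 493.6869 kPa

493.6869 kPa


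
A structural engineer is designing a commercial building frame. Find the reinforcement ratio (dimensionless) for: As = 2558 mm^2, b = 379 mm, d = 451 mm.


rho = As / (b * d)
= 2558 / (379 * 451)
= 2558 / 170929
= 0.014965 (dimensionless)

0.014965 (dimensionless)


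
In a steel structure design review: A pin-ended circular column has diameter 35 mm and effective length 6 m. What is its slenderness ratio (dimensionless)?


Radius of gyration r = d / 4 = 35 / 4 = 8.75 mm
L_eff = 6000.0 mm
Slenderness ratio = L / r = 6000.0 / 8.75 = 685.71 (dimensionless)

685.71 (dimensionless)


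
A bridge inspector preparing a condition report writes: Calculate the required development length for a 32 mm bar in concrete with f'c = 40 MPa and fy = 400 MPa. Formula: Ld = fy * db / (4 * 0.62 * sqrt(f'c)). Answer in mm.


Ld = (fy * db) / (4 * 0.62 * sqrt(f'c))
= (400 * 32) / (4 * 0.62 * sqrt(40))
= 12800 / 15.6849
= 816.07 mm

816.07 mm


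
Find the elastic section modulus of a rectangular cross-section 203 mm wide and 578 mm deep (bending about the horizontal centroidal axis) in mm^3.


S = b * h^2 / 6
= 203 * 578^2 / 6
= 203 * 334084 / 6
= 11303175.33 mm^3

11303175.33 mm^3


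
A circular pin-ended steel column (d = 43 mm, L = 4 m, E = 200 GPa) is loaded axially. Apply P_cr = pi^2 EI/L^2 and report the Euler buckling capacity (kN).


I = pi * d^4 / 64 = 167820.0 mm^4
L = 4000.0 mm
P_cr = pi^2 * E * I / L^2
= 9.8696 * 200000.0 * 167820.0 / 4000.0^2
= 20703.96 N = 20.704 kN

20.704 kN


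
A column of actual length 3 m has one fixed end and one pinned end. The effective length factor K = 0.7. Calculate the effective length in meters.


L_eff = K * L
= 0.7 * 3
= 2.1 m

2.1 m


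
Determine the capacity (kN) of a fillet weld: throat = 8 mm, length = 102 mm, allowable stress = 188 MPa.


Strength = throat * length * allowable stress
= 8 * 102 * 188 N
= 153408 N
= 153.41 kN

153.41 kN


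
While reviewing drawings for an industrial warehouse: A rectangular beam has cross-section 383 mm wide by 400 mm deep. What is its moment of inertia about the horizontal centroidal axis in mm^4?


I = b * h^3 / 12
= 383 * 400^3 / 12
= 383 * 64000000 / 12
= 2042666666.67 mm^4

2042666666.67 mm^4


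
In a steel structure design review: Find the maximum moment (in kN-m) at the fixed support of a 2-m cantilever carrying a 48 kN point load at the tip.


For a cantilever with a point load at the free end:
M_max = P * L = 48 * 2 = 96 kN-m

96 kN-m


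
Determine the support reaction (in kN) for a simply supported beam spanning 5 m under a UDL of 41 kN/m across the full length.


Total load = w * L = 41 * 5 = 205 kN
By symmetry, each reaction R = total / 2 = 205 / 2 = 102.5 kN

102.5 kN


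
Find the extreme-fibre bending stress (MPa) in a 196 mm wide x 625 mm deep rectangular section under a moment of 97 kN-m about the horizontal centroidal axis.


I = b * h^3 / 12 = 196 * 625^3 / 12 = 3987630208.33 mm^4
y = h / 2 = 625 / 2 = 312.5 mm
M = 97 kN-m = 97000000.0 N-mm
sigma = M * y / I = 97000000.0 * 312.5 / 3987630208.33
= 7.6 MPa

7.6 MPa


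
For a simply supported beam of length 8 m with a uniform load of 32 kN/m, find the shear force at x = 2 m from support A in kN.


R_A = w * L / 2 = 32 * 8 / 2 = 128.0 kN
V(x) = R_A - w * x = 128.0 - 32 * 2
= 64.0 kN

64.0 kN


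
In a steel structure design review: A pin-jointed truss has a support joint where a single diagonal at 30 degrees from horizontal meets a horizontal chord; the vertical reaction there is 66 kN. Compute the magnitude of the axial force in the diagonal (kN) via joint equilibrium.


At the joint, only the diagonal has a vertical component, so vertical equilibrium gives:
F * sin(30) = 66
F = 66 / sin(30)
= 66 / 0.5
= 132.0 kN

132.0 kN


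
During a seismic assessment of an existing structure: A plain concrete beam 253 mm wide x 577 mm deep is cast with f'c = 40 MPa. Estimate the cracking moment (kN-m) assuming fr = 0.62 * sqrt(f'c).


fr = 0.62 * sqrt(40) = 0.62 * 6.3246 = 3.9212 MPa
I = 253 * 577^3 / 12 = 4050109029.08 mm^4
y_t = 288.5 mm
M_cr = fr * I / y_t = 3.9212 * 4050109029.08 / 288.5 N-mm
= 55.0481 kN-m

55.0481 kN-m


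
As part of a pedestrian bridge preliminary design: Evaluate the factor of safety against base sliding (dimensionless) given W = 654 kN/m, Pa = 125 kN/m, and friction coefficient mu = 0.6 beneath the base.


Resisting force = mu * W = 0.6 * 654 = 392.4 kN/m
FOS = Resisting / Driving = 392.4 / 125
= 3.1392 (dimensionless)

3.1392 (dimensionless)


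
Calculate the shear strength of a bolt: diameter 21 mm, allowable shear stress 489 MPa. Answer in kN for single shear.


A = pi * d^2 / 4 = pi * 21^2 / 4 = 346.3606 mm^2
V = f_v * A / 1000 = 489 * 346.3606 / 1000
= 169.3703 kN

169.3703 kN


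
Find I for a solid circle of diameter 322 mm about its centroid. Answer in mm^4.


r = d / 2 = 322 / 2 = 161.0 mm
I = pi * r^4 / 4 = pi * 161.0^4 / 4
= 527707644.47 mm^4

527707644.47 mm^4


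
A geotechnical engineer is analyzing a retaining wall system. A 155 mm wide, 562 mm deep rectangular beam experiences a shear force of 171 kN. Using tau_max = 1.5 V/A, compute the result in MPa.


A = b * h = 155 * 562 = 87110 mm^2
V = 171 kN = 171000.0 N
tau_max = 1.5 * V / A = 1.5 * 171000.0 / 87110
= 2.9446 MPa

2.9446 MPa


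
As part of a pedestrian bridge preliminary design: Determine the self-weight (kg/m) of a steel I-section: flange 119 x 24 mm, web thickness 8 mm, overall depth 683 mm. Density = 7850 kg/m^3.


A_flanges = 2 * 119 * 24 = 5712 mm^2
A_web = (683 - 2 * 24) * 8 = 5080 mm^2
A_total = 5712 + 5080 = 10792 mm^2 = 0.010792 m^2
Weight = rho * A = 7850 * 0.010792 = 84.7172 kg/m

84.7172 kg/m


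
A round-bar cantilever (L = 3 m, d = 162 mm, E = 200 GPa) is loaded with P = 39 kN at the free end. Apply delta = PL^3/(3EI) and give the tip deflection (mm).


I = pi * d^4 / 64 = pi * 162^4 / 64 = 33808815.61 mm^4
L = 3000.0 mm, P = 39000.0 N, E = 200000.0 MPa
delta = P * L^3 / (3 * E * I)
= 39000.0 * 3000.0^3 / (3 * 200000.0 * 33808815.61)
= 51.9095 mm

51.9095 mm


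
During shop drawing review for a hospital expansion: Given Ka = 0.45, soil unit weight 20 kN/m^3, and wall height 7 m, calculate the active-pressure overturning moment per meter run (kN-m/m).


Pa = 0.5 * Ka * gamma * H^2
= 0.5 * 0.45 * 20 * 7^2
= 220.5 kN/m
Arm = H / 3 = 7 / 3 = 2.3333 m
Mo = Pa * arm = Pa * H / 3 = 220.5 * 7 / 3 = 514.5 kN-m/m

514.5 kN-m/m


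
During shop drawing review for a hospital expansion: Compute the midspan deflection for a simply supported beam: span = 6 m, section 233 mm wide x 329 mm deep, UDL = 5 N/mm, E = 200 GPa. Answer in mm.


I = 233 * 329^3 / 12 = 691452528.08 mm^4
L = 6000.0 mm, w = 5 N/mm, E = 200000.0 MPa
delta = 5 * w * L^4 / (384 * E * I)
= 5 * 5 * 6000.0^4 / (384 * 200000.0 * 691452528.08)
= 0.6101 mm

0.6101 mm


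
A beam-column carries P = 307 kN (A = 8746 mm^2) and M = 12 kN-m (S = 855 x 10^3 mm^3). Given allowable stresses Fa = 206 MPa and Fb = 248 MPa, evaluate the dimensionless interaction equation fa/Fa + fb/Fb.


f_a = P / A = 307000.0 / 8746 = 35.1018 MPa
f_b = M / S = 12000000.0 / 855000.0 = 14.0351 MPa
Ratio = f_a / Fa + f_b / Fb
= 35.1018 / 206 + 14.0351 / 248
= 0.227 (dimensionless)

0.227 (dimensionless)


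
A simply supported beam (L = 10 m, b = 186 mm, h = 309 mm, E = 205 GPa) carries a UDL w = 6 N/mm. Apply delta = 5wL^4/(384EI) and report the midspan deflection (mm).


I = 186 * 309^3 / 12 = 457306249.5 mm^4
L = 10000.0 mm, w = 6 N/mm, E = 205000.0 MPa
delta = 5 * w * L^4 / (384 * E * I)
= 5 * 6 * 10000.0^4 / (384 * 205000.0 * 457306249.5)
= 8.3335 mm

8.3335 mm


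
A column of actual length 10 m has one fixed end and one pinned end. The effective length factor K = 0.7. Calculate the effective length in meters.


L_eff = K * L
= 0.7 * 10
= 7.0 m

7.0 m


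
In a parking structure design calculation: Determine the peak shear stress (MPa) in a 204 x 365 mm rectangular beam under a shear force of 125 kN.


A = b * h = 204 * 365 = 74460 mm^2
V = 125 kN = 125000.0 N
tau_max = 1.5 * V / A = 1.5 * 125000.0 / 74460
= 2.5181 MPa

2.5181 MPa


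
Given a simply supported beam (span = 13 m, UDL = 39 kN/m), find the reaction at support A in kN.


Total load = w * L = 39 * 13 = 507 kN
By symmetry, each reaction R = total / 2 = 507 / 2 = 253.5 kN

253.5 kN


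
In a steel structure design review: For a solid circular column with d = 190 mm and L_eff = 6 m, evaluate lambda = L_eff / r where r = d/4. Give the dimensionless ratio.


Radius of gyration r = d / 4 = 190 / 4 = 47.5 mm
L_eff = 6000.0 mm
Slenderness ratio = L / r = 6000.0 / 47.5 = 126.32 (dimensionless)

126.32 (dimensionless)
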